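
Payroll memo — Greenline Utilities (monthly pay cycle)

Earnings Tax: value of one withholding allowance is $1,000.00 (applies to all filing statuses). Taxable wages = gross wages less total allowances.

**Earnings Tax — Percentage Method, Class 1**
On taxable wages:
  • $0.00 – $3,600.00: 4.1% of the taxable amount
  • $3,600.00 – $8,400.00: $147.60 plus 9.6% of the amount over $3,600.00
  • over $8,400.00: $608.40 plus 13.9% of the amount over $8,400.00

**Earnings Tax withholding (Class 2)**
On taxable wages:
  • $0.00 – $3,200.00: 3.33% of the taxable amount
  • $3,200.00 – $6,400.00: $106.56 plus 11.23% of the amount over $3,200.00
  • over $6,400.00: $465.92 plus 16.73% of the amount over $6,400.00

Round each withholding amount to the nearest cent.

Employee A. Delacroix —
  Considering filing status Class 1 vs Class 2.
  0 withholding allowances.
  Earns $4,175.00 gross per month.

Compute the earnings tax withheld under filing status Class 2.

Earnings Tax (Class 2): taxable = $4,175.00
  $106.56 + 11.23% × ($4,175.00 − $3,200.00) = $106.56 + 11.23% × $975.00 = $216.05

$216.05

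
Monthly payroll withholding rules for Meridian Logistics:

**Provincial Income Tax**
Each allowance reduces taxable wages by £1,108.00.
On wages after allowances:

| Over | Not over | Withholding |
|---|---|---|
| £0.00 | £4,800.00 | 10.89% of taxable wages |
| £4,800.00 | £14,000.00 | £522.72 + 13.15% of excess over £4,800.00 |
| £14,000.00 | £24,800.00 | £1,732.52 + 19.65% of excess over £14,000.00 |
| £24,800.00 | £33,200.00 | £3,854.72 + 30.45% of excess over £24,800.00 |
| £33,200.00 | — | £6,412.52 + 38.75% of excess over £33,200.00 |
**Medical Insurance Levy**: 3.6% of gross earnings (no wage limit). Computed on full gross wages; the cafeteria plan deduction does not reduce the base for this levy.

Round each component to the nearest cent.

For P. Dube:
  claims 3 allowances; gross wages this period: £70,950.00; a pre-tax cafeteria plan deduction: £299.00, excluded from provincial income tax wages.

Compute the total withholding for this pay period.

£22,190.93

Provincial Income Tax: taxable = £70,950.00 − £299.00 − 3×£1,108.00 = £67,327.00
  £6,412.52 + 38.75% × (£67,327.00 − £33,200.00) = £6,412.52 + 38.75% × £34,127.00 = £19,636.73
Medical Insurance Levy: 3.6% × £70,950.00 = £2,554.20
Total: £19,636.73 + £2,554.20 = £22,190.93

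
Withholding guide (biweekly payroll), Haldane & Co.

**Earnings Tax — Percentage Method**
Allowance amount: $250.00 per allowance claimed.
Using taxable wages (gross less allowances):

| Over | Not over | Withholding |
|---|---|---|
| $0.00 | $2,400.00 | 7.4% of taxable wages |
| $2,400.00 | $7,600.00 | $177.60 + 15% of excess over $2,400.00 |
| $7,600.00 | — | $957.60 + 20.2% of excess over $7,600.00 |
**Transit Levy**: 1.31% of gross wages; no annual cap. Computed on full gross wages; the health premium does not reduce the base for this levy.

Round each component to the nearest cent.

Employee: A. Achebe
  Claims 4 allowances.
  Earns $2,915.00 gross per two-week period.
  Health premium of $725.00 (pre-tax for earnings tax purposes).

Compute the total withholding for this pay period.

Earnings Tax: taxable = $2,915.00 − $725.00 − 4×$250.00 = $1,190.00
  7.4% × $1,190.00 = $88.06
Transit Levy: 1.31% × $2,915.00 = $38.19
Total: $88.06 + $38.19 = $126.25

$126.25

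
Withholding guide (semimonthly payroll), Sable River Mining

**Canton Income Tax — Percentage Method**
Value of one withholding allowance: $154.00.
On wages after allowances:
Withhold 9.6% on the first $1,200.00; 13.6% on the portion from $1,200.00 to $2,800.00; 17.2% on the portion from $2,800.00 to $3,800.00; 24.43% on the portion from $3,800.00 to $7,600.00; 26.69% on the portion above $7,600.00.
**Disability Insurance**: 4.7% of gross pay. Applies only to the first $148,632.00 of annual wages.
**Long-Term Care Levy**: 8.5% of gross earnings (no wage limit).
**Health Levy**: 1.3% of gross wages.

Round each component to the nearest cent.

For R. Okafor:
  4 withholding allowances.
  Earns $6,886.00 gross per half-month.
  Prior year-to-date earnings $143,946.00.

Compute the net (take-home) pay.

Canton Income Tax: taxable = $6,886.00 − 4×$154.00 = $6,270.00
  $504.80 + 24.43% × ($6,270.00 − $3,800.00) = $504.80 + 24.43% × $2,470.00 = $1,108.22
Disability Insurance: cap $148,632.00 − YTD $143,946.00 = $4,686.00 subject; 4.7% × $4,686.00 = $220.24
Long-Term Care Levy: 8.5% × $6,886.00 = $585.31
Health Levy: 1.3% × $6,886.00 = $89.52
Total withheld: $1,108.22 + $220.24 + $585.31 + $89.52 = $2,003.29
Net pay: $6,886.00 − $2,003.29 = $4,882.71

$4,882.71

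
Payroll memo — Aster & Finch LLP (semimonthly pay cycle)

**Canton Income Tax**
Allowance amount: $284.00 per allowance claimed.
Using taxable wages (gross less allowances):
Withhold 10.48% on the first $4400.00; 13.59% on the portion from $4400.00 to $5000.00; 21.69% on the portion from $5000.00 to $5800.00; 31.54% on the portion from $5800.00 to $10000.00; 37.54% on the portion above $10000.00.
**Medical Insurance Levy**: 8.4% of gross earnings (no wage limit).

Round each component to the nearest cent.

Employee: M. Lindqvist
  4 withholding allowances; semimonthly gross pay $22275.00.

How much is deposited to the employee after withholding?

Canton Income Tax: taxable = $22275.00 − 4×$284.00 = $21139.00
  $2040.86 + 37.54% × ($21139.00 − $10000.00) = $2040.86 + 37.54% × $11139.00 = $6222.44
Medical Insurance Levy: 8.4% × $22275.00 = $1871.10
Total withheld: $6222.44 + $1871.10 = $8093.54
Net pay: $22275.00 − $8093.54 = $14181.46

$14181.46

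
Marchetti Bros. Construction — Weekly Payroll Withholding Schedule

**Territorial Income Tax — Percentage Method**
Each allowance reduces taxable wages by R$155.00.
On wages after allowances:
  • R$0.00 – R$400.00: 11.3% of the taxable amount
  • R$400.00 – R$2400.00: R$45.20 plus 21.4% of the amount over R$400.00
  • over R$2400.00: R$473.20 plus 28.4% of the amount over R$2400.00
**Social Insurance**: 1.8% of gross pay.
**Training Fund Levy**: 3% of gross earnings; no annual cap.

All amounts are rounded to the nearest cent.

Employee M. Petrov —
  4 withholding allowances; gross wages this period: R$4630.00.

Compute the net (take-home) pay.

Territorial Income Tax: taxable = R$4630.00 − 4×R$155.00 = R$4010.00
  R$473.20 + 28.4% × (R$4010.00 − R$2400.00) = R$473.20 + 28.4% × R$1610.00 = R$930.44
Social Insurance: 1.8% × R$4630.00 = R$83.34
Training Fund Levy: 3% × R$4630.00 = R$138.90
Total withheld: R$930.44 + R$83.34 + R$138.90 = R$1152.68
Net pay: R$4630.00 − R$1152.68 = R$3477.32

R$3477.32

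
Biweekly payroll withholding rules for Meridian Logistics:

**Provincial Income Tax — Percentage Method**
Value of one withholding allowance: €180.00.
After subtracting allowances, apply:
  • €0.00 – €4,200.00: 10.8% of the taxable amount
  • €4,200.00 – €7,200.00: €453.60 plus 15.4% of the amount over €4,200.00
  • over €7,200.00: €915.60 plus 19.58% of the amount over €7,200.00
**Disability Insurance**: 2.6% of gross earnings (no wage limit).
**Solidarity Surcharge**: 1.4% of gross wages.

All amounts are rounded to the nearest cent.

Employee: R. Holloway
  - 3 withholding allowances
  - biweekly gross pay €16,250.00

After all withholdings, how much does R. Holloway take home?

€13,018.14

Provincial Income Tax: taxable = €16,250.00 − 3×€180.00 = €15,710.00
  €915.60 + 19.58% × (€15,710.00 − €7,200.00) = €915.60 + 19.58% × €8,510.00 = €2,581.86
Disability Insurance: 2.6% × €16,250.00 = €422.50
Solidarity Surcharge: 1.4% × €16,250.00 = €227.50
Total withheld: €2,581.86 + €422.50 + €227.50 = €3,231.86
Net pay: €16,250.00 − €3,231.86 = €13,018.14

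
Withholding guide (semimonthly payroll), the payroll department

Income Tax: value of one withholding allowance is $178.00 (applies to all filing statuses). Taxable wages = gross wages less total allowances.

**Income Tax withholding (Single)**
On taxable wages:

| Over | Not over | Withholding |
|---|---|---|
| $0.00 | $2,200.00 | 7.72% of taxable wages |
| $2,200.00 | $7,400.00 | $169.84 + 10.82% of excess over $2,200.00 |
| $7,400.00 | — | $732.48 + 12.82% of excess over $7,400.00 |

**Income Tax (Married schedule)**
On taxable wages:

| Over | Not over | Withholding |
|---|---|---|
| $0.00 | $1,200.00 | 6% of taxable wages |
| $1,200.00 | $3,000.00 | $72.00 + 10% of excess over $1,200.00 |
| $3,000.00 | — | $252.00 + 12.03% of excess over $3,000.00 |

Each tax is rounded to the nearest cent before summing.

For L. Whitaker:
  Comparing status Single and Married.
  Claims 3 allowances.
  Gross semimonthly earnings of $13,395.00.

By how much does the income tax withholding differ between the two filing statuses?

Income Tax (Single): taxable = $13,395.00 − 3×$178.00 = $12,861.00
  $732.48 + 12.82% × ($12,861.00 − $7,400.00) = $732.48 + 12.82% × $5,461.00 = $1,432.58
Income Tax (Married): taxable = $13,395.00 − 3×$178.00 = $12,861.00
  $252.00 + 12.03% × ($12,861.00 − $3,000.00) = $252.00 + 12.03% × $9,861.00 = $1,438.28
Difference: |$1,432.58 − $1,438.28| = $5.70 (higher under Married)

$5.70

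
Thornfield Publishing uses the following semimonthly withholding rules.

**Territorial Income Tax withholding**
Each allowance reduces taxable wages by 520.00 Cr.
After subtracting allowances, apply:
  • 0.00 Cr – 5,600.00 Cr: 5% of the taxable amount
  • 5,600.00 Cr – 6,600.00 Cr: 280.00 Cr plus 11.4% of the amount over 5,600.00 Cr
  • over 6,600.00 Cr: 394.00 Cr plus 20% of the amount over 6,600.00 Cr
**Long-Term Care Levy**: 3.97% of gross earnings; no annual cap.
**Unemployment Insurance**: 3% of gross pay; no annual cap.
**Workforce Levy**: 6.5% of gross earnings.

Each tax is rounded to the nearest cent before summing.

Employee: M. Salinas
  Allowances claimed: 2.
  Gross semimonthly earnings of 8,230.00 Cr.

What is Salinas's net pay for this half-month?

Territorial Income Tax: taxable = 8,230.00 Cr − 2×520.00 Cr = 7,190.00 Cr
  394.00 Cr + 20% × (7,190.00 Cr − 6,600.00 Cr) = 394.00 Cr + 20% × 590.00 Cr = 512.00 Cr
Long-Term Care Levy: 3.97% × 8,230.00 Cr = 326.73 Cr
Unemployment Insurance: 3% × 8,230.00 Cr = 246.90 Cr
Workforce Levy: 6.5% × 8,230.00 Cr = 534.95 Cr
Total withheld: 512.00 Cr + 326.73 Cr + 246.90 Cr + 534.95 Cr = 1,620.58 Cr
Net pay: 8,230.00 Cr − 1,620.58 Cr = 6,609.42 Cr

6,609.42 Cr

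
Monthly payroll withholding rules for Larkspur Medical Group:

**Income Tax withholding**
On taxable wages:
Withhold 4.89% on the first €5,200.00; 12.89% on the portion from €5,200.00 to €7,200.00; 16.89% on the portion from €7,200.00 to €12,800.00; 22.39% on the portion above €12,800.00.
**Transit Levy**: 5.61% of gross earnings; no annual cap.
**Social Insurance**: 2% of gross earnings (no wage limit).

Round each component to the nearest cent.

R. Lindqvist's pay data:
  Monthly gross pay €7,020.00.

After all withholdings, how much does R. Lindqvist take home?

€5,996.90

Income Tax: taxable = €7,020.00
  €254.28 + 12.89% × (€7,020.00 − €5,200.00) = €254.28 + 12.89% × €1,820.00 = €488.88
Transit Levy: 5.61% × €7,020.00 = €393.82
Social Insurance: 2% × €7,020.00 = €140.40
Total withheld: €488.88 + €393.82 + €140.40 = €1,023.10
Net pay: €7,020.00 − €1,023.10 = €5,996.90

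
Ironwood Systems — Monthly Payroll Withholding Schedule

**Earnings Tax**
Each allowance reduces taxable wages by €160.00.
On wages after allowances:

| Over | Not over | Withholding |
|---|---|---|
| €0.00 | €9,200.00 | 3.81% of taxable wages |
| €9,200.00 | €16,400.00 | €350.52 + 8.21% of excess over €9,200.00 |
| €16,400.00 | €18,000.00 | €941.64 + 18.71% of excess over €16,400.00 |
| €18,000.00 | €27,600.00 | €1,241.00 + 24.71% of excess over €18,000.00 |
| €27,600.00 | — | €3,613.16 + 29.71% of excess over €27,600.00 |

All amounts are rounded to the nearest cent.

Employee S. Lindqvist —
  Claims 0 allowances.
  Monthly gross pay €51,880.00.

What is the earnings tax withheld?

€10,826.75

Earnings Tax: taxable = €51,880.00
  €3,613.16 + 29.71% × (€51,880.00 − €27,600.00) = €3,613.16 + 29.71% × €24,280.00 = €10,826.75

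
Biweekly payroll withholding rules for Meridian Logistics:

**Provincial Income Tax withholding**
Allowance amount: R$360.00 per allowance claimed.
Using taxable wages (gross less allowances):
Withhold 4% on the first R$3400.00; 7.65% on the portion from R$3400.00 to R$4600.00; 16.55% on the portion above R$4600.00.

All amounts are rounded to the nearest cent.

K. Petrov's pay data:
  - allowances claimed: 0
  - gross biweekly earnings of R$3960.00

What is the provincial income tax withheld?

Provincial Income Tax: taxable = R$3960.00
  R$136.00 + 7.65% × (R$3960.00 − R$3400.00) = R$136.00 + 7.65% × R$560.00 = R$178.84

R$178.84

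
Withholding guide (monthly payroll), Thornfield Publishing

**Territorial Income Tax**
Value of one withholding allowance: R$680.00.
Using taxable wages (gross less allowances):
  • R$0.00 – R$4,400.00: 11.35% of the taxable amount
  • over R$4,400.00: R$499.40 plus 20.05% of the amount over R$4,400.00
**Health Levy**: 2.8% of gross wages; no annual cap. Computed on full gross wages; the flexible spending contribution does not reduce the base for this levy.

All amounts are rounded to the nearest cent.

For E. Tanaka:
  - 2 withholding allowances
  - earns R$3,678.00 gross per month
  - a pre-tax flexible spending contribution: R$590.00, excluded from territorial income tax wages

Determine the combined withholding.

R$299.11

Territorial Income Tax: taxable = R$3,678.00 − R$590.00 − 2×R$680.00 = R$1,728.00
  11.35% × R$1,728.00 = R$196.13
Health Levy: 2.8% × R$3,678.00 = R$102.98
Total: R$196.13 + R$102.98 = R$299.11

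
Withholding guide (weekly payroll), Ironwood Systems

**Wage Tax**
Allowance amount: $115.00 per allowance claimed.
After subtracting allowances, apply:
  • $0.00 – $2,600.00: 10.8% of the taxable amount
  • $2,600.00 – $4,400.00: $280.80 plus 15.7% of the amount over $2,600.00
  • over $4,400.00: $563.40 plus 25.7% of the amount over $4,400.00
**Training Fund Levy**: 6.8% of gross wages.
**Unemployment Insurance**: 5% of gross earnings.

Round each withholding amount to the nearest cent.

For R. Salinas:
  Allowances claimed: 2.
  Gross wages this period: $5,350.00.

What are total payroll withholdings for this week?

Wage Tax: taxable = $5,350.00 − 2×$115.00 = $5,120.00
  $563.40 + 25.7% × ($5,120.00 − $4,400.00) = $563.40 + 25.7% × $720.00 = $748.44
Training Fund Levy: 6.8% × $5,350.00 = $363.80
Unemployment Insurance: 5% × $5,350.00 = $267.50
Total: $748.44 + $363.80 + $267.50 = $1,379.74

$1,379.74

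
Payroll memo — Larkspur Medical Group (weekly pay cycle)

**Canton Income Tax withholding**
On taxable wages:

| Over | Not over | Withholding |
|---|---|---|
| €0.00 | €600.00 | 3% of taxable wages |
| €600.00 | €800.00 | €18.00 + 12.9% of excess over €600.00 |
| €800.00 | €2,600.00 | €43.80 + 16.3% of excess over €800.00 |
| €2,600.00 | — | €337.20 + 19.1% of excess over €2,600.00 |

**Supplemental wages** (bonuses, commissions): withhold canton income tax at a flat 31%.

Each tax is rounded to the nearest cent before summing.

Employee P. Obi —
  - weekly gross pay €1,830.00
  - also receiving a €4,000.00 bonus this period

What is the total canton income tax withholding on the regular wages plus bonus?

€1,451.69

Canton Income Tax: taxable = €1,830.00
  €43.80 + 16.3% × (€1,830.00 − €800.00) = €43.80 + 16.3% × €1,030.00 = €211.69
Supplemental (31% flat on bonus): 31% × €4,000.00 = €1,240.00
Total canton income tax: €211.69 + €1,240.00 = €1,451.69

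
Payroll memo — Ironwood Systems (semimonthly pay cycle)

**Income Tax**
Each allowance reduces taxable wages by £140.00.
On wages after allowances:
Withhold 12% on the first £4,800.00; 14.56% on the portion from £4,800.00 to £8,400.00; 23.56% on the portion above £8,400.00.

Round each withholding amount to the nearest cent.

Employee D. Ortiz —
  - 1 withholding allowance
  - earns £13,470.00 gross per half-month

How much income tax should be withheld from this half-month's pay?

Income Tax: taxable = £13,470.00 − 1×£140.00 = £13,330.00
  £1,100.16 + 23.56% × (£13,330.00 − £8,400.00) = £1,100.16 + 23.56% × £4,930.00 = £2,261.67

£2,261.67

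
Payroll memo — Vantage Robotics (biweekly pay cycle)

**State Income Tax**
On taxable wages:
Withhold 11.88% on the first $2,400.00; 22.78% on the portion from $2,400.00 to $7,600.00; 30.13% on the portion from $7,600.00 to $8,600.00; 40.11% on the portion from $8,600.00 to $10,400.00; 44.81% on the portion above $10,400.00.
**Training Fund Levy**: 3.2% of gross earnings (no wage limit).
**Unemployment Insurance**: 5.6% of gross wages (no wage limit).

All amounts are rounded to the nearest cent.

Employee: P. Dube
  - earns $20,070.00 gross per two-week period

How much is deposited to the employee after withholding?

State Income Tax: taxable = $20,070.00
  $2,492.96 + 44.81% × ($20,070.00 − $10,400.00) = $2,492.96 + 44.81% × $9,670.00 = $6,826.09
Training Fund Levy: 3.2% × $20,070.00 = $642.24
Unemployment Insurance: 5.6% × $20,070.00 = $1,123.92
Total withheld: $6,826.09 + $642.24 + $1,123.92 = $8,592.25
Net pay: $20,070.00 − $8,592.25 = $11,477.75

$11,477.75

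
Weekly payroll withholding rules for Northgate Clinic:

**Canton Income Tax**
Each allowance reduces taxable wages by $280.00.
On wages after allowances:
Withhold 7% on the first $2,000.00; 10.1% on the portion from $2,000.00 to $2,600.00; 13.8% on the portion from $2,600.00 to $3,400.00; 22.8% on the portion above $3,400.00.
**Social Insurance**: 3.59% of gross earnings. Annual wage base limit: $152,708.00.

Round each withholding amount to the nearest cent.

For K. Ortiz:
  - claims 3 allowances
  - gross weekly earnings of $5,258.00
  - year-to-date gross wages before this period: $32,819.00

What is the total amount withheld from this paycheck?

$731.86

Canton Income Tax: taxable = $5,258.00 − 3×$280.00 = $4,418.00
  $311.00 + 22.8% × ($4,418.00 − $3,400.00) = $311.00 + 22.8% × $1,018.00 = $543.10
Social Insurance: 3.59% × $5,258.00 = $188.76
Total: $543.10 + $188.76 = $731.86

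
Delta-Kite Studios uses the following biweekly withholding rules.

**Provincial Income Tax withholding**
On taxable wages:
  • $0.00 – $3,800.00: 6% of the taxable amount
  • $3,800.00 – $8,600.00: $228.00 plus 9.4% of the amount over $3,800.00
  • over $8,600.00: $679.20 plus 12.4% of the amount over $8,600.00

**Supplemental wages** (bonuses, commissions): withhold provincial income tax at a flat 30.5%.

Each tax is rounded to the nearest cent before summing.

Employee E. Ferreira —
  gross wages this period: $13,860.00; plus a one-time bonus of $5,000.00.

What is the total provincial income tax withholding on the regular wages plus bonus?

Provincial Income Tax: taxable = $13,860.00
  $679.20 + 12.4% × ($13,860.00 − $8,600.00) = $679.20 + 12.4% × $5,260.00 = $1,331.44
Supplemental (30.5% flat on bonus): 30.5% × $5,000.00 = $1,525.00
Total provincial income tax: $1,331.44 + $1,525.00 = $2,856.44

$2,856.44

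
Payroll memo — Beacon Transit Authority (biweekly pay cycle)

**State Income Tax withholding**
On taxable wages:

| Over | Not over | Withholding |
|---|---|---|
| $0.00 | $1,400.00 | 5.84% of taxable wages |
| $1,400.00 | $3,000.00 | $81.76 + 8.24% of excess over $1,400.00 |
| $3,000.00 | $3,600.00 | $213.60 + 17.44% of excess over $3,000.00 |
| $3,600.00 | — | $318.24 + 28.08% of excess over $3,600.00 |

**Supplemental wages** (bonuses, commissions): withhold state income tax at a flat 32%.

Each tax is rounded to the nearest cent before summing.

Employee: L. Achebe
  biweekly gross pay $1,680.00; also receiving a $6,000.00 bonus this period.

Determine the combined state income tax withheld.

$2,024.83

State Income Tax: taxable = $1,680.00
  $81.76 + 8.24% × ($1,680.00 − $1,400.00) = $81.76 + 8.24% × $280.00 = $104.83
Supplemental (32% flat on bonus): 32% × $6,000.00 = $1,920.00
Total state income tax: $104.83 + $1,920.00 = $2,024.83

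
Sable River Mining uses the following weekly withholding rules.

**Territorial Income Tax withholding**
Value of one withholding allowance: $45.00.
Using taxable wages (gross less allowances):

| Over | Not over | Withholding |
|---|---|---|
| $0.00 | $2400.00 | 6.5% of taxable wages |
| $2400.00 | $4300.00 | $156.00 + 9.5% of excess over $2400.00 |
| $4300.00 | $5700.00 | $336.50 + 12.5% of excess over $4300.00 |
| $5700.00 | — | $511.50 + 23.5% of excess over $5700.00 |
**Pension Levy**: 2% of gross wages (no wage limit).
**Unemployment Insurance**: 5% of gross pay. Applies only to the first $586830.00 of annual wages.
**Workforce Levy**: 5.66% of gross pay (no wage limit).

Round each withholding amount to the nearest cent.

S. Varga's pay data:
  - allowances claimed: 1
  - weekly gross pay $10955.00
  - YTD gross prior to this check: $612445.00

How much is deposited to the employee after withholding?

Territorial Income Tax: taxable = $10955.00 − 1×$45.00 = $10910.00
  $511.50 + 23.5% × ($10910.00 − $5700.00) = $511.50 + 23.5% × $5210.00 = $1735.85
Pension Levy: 2% × $10955.00 = $219.10
Unemployment Insurance: YTD $612445.00 ≥ cap $586830.00 → $0.00
Workforce Levy: 5.66% × $10955.00 = $620.05
Total withheld: $1735.85 + $219.10 + $0.00 + $620.05 = $2575.00
Net pay: $10955.00 − $2575.00 = $8380.00

$8380.00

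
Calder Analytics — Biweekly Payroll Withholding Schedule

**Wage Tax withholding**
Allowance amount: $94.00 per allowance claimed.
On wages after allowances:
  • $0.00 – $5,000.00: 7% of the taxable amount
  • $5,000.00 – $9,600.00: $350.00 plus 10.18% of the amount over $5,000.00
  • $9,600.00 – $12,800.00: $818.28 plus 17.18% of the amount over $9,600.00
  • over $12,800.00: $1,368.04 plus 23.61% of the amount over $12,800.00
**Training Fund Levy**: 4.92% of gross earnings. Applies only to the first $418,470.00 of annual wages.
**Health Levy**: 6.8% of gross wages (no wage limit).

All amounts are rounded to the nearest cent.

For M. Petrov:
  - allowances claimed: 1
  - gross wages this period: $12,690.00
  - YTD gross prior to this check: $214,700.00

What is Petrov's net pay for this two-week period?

Wage Tax: taxable = $12,690.00 − 1×$94.00 = $12,596.00
  $818.28 + 17.18% × ($12,596.00 − $9,600.00) = $818.28 + 17.18% × $2,996.00 = $1,332.99
Training Fund Levy: 4.92% × $12,690.00 = $624.35
Health Levy: 6.8% × $12,690.00 = $862.92
Total withheld: $1,332.99 + $624.35 + $862.92 = $2,820.26
Net pay: $12,690.00 − $2,820.26 = $9,869.74

$9,869.74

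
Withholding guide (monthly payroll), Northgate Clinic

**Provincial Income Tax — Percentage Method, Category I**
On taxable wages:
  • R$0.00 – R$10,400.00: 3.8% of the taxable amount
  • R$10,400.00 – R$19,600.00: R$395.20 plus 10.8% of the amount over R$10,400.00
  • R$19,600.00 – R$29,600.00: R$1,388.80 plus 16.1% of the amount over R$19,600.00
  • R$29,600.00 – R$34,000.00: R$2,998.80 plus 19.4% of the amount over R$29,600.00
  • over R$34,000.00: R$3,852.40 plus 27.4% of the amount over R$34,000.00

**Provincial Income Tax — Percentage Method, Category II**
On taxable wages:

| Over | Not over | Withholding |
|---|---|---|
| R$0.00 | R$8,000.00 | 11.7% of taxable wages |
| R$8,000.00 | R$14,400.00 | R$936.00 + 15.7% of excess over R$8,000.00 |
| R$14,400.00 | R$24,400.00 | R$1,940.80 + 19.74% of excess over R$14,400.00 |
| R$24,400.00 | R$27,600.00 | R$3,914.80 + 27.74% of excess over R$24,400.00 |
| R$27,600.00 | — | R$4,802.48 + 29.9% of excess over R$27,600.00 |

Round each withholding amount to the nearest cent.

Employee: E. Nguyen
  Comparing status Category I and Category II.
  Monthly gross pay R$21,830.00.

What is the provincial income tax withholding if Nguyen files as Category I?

R$1,747.83

Provincial Income Tax (Category I): taxable = R$21,830.00
  R$1,388.80 + 16.1% × (R$21,830.00 − R$19,600.00) = R$1,388.80 + 16.1% × R$2,230.00 = R$1,747.83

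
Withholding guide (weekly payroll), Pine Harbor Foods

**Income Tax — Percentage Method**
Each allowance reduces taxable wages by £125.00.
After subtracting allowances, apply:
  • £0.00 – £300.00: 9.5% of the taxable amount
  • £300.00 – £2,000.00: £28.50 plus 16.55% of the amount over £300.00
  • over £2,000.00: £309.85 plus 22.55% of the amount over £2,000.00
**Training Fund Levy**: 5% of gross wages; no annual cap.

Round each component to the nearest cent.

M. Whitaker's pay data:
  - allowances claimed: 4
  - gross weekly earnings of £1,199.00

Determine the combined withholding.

£154.48

Income Tax: taxable = £1,199.00 − 4×£125.00 = £699.00
  £28.50 + 16.55% × (£699.00 − £300.00) = £28.50 + 16.55% × £399.00 = £94.53
Training Fund Levy: 5% × £1,199.00 = £59.95
Total: £94.53 + £59.95 = £154.48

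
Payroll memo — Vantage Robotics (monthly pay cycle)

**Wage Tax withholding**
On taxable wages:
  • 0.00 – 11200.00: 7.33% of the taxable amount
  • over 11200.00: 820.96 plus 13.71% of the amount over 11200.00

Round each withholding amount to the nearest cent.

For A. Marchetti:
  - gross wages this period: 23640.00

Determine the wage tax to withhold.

2526.48

Wage Tax: taxable = 23640.00
  820.96 + 13.71% × (23640.00 − 11200.00) = 820.96 + 13.71% × 12440.00 = 2526.48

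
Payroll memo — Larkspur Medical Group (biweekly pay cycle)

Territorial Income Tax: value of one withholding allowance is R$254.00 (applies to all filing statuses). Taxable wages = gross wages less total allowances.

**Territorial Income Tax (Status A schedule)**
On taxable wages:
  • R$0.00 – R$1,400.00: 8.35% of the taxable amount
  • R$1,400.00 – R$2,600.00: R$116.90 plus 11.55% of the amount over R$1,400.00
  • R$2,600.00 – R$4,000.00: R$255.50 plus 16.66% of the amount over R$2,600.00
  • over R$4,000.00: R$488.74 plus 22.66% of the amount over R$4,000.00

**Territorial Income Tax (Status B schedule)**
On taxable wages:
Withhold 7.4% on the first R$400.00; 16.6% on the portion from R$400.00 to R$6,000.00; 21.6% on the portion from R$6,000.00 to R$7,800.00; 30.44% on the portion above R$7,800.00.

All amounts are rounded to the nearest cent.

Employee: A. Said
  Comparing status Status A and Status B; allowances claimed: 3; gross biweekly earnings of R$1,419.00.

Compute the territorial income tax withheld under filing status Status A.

Territorial Income Tax (Status A): taxable = R$1,419.00 − 3×R$254.00 = R$657.00
  8.35% × R$657.00 = R$54.86

R$54.86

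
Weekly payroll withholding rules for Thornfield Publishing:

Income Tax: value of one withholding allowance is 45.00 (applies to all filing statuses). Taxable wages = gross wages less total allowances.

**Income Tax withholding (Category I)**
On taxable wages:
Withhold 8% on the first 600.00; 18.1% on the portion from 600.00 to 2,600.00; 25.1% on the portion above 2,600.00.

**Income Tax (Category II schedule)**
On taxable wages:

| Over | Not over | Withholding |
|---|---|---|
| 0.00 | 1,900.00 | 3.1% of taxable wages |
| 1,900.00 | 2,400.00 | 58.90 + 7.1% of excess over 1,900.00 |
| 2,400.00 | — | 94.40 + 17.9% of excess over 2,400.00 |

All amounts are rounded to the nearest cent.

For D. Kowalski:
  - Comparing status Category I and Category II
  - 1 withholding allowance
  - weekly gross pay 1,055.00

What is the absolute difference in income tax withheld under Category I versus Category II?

Income Tax (Category I): taxable = 1,055.00 − 1×45.00 = 1,010.00
  48.00 + 18.1% × (1,010.00 − 600.00) = 48.00 + 18.1% × 410.00 = 122.21
Income Tax (Category II): taxable = 1,055.00 − 1×45.00 = 1,010.00
  3.1% × 1,010.00 = 31.31
Difference: |122.21 − 31.31| = 90.90 (higher under Category I)

90.90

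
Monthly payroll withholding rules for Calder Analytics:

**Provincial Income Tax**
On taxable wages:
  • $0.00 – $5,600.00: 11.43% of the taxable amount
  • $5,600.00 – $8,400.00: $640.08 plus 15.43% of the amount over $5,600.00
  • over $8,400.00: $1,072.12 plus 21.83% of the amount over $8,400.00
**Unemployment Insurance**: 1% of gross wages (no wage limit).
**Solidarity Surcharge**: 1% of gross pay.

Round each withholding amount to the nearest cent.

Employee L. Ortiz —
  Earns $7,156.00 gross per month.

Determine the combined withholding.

$1,023.29

Provincial Income Tax: taxable = $7,156.00
  $640.08 + 15.43% × ($7,156.00 − $5,600.00) = $640.08 + 15.43% × $1,556.00 = $880.17
Unemployment Insurance: 1% × $7,156.00 = $71.56
Solidarity Surcharge: 1% × $7,156.00 = $71.56
Total: $880.17 + $71.56 + $71.56 = $1,023.29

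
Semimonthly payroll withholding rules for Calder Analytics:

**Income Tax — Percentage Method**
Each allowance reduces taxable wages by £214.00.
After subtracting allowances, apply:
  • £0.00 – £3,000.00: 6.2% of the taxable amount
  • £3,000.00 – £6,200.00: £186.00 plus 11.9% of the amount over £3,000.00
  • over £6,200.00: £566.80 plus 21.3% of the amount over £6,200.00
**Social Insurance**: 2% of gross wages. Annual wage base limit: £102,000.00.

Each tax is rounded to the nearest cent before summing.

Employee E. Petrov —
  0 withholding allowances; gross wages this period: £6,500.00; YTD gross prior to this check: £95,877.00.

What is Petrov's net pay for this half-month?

Income Tax: taxable = £6,500.00
  £566.80 + 21.3% × (£6,500.00 − £6,200.00) = £566.80 + 21.3% × £300.00 = £630.70
Social Insurance: cap £102,000.00 − YTD £95,877.00 = £6,123.00 subject; 2% × £6,123.00 = £122.46
Total withheld: £630.70 + £122.46 = £753.16
Net pay: £6,500.00 − £753.16 = £5,746.84

£5,746.84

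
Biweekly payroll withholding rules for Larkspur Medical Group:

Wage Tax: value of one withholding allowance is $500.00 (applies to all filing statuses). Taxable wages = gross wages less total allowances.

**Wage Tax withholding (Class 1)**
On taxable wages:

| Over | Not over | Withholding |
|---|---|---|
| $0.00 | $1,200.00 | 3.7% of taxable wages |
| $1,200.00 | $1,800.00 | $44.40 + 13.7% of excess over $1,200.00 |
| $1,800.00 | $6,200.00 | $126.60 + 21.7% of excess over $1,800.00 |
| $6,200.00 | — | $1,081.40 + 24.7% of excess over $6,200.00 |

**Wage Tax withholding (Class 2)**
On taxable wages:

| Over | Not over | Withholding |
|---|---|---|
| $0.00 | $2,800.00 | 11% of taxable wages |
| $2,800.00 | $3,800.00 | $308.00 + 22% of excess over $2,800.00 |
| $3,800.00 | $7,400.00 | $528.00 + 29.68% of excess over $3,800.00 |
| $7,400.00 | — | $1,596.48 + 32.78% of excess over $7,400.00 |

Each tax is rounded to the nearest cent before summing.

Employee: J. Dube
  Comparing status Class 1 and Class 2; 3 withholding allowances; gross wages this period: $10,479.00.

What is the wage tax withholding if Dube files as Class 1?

$1,767.81

Wage Tax (Class 1): taxable = $10,479.00 − 3×$500.00 = $8,979.00
  $1,081.40 + 24.7% × ($8,979.00 − $6,200.00) = $1,081.40 + 24.7% × $2,779.00 = $1,767.81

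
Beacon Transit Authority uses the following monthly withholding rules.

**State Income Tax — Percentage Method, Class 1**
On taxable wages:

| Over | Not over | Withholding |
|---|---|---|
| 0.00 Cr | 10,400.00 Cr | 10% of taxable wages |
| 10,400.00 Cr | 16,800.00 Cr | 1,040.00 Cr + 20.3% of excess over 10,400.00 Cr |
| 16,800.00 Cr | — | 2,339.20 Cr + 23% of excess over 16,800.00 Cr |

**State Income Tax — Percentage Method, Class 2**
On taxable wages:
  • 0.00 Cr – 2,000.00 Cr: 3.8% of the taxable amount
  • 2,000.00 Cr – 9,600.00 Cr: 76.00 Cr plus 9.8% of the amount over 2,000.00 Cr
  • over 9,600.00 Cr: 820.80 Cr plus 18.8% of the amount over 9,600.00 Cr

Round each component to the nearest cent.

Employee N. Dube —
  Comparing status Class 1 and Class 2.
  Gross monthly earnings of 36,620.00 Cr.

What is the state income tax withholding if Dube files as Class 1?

6,897.80 Cr

State Income Tax (Class 1): taxable = 36,620.00 Cr
  2,339.20 Cr + 23% × (36,620.00 Cr − 16,800.00 Cr) = 2,339.20 Cr + 23% × 19,820.00 Cr = 6,897.80 Cr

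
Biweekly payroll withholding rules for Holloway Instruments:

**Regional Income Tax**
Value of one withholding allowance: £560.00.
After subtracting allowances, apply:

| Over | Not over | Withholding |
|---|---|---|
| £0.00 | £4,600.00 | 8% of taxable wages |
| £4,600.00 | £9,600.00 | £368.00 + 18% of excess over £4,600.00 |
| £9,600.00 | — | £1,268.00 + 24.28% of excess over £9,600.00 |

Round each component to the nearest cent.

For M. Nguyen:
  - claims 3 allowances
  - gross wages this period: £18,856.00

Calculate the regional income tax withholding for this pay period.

Regional Income Tax: taxable = £18,856.00 − 3×£560.00 = £17,176.00
  £1,268.00 + 24.28% × (£17,176.00 − £9,600.00) = £1,268.00 + 24.28% × £7,576.00 = £3,107.45

£3,107.45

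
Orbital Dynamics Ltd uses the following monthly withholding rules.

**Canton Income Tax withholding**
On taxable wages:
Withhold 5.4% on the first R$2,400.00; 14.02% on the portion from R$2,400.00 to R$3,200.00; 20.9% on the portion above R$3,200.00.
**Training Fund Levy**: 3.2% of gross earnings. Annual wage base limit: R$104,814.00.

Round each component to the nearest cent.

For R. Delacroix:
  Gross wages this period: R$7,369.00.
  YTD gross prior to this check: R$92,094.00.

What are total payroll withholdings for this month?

Canton Income Tax: taxable = R$7,369.00
  R$241.76 + 20.9% × (R$7,369.00 − R$3,200.00) = R$241.76 + 20.9% × R$4,169.00 = R$1,113.08
Training Fund Levy: 3.2% × R$7,369.00 = R$235.81
Total: R$1,113.08 + R$235.81 = R$1,348.89

R$1,348.89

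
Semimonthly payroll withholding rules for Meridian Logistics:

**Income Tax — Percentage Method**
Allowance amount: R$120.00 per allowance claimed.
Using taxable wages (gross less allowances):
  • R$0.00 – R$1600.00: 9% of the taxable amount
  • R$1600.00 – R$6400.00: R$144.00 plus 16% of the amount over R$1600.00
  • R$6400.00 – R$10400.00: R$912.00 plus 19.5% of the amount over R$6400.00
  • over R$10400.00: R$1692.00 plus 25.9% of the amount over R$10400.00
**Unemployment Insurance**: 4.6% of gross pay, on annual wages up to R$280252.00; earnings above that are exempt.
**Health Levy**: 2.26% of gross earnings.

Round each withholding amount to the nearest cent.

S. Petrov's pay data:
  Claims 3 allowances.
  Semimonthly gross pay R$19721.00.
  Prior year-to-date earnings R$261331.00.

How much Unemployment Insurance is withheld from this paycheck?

Unemployment Insurance: cap R$280252.00 − YTD R$261331.00 = R$18921.00 subject; 4.6% × R$18921.00 = R$870.37

R$870.37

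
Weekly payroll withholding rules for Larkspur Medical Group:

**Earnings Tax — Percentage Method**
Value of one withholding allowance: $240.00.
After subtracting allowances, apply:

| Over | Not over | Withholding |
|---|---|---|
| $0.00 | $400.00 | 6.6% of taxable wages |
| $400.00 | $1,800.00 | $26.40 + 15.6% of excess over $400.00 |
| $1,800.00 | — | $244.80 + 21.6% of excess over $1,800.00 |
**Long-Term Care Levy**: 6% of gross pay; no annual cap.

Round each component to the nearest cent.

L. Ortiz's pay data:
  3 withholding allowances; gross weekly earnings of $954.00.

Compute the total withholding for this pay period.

$72.68

Earnings Tax: taxable = $954.00 − 3×$240.00 = $234.00
  6.6% × $234.00 = $15.44
Long-Term Care Levy: 6% × $954.00 = $57.24
Total: $15.44 + $57.24 = $72.68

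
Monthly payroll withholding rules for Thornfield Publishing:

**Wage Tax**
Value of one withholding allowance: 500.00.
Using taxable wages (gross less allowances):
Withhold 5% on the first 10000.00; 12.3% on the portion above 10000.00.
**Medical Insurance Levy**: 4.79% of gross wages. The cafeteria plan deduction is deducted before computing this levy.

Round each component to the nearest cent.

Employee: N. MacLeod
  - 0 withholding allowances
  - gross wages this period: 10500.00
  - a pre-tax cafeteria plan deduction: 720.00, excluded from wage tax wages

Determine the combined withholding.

Wage Tax: taxable = 10500.00 − 720.00 = 9780.00
  5% × 9780.00 = 489.00
Medical Insurance Levy: 4.79% × 9780.00 = 468.46
Total: 489.00 + 468.46 = 957.46

957.46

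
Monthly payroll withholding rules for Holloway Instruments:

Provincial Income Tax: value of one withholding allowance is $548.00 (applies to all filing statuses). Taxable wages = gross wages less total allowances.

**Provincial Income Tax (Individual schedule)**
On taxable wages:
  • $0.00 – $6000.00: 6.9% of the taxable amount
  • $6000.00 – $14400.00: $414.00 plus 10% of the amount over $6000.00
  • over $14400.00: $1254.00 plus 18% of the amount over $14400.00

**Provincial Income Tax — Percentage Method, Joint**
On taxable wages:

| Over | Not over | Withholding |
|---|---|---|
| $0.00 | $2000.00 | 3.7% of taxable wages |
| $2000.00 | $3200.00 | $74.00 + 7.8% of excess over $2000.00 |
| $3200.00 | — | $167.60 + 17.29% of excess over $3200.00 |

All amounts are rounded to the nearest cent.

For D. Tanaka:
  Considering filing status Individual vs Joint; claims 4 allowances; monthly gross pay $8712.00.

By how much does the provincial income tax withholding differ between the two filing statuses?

Provincial Income Tax (Individual): taxable = $8712.00 − 4×$548.00 = $6520.00
  $414.00 + 10% × ($6520.00 − $6000.00) = $414.00 + 10% × $520.00 = $466.00
Provincial Income Tax (Joint): taxable = $8712.00 − 4×$548.00 = $6520.00
  $167.60 + 17.29% × ($6520.00 − $3200.00) = $167.60 + 17.29% × $3320.00 = $741.63
Difference: |$466.00 − $741.63| = $275.63 (higher under Joint)

$275.63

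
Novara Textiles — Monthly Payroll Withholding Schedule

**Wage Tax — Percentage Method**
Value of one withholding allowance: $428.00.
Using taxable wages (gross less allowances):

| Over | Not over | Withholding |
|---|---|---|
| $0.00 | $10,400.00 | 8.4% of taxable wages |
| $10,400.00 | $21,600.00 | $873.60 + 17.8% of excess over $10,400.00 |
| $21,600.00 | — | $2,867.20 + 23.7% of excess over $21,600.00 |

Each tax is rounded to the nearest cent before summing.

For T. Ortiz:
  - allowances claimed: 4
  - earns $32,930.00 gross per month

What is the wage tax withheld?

$5,146.67

Wage Tax: taxable = $32,930.00 − 4×$428.00 = $31,218.00
  $2,867.20 + 23.7% × ($31,218.00 − $21,600.00) = $2,867.20 + 23.7% × $9,618.00 = $5,146.67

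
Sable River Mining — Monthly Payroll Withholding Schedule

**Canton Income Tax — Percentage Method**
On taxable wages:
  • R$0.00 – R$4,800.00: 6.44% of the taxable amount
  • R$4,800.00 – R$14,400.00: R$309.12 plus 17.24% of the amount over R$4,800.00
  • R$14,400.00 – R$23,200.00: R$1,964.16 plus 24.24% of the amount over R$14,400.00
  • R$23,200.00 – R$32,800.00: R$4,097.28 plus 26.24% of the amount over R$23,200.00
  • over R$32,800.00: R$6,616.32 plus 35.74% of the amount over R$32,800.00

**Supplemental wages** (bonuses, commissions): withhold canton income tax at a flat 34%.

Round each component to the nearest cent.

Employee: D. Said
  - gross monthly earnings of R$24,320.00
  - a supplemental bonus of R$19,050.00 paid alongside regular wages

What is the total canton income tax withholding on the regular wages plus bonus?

Canton Income Tax: taxable = R$24,320.00
  R$4,097.28 + 26.24% × (R$24,320.00 − R$23,200.00) = R$4,097.28 + 26.24% × R$1,120.00 = R$4,391.17
Supplemental (34% flat on bonus): 34% × R$19,050.00 = R$6,477.00
Total canton income tax: R$4,391.17 + R$6,477.00 = R$10,868.17

R$10,868.17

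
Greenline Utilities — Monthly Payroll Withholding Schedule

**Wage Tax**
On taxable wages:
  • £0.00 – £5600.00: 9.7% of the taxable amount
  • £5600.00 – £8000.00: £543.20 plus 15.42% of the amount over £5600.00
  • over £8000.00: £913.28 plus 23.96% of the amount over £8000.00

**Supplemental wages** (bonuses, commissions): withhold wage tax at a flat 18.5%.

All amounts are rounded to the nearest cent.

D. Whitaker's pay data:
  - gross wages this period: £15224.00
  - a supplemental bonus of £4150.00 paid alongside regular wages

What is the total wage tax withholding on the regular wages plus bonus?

Wage Tax: taxable = £15224.00
  £913.28 + 23.96% × (£15224.00 − £8000.00) = £913.28 + 23.96% × £7224.00 = £2644.15
Supplemental (18.5% flat on bonus): 18.5% × £4150.00 = £767.75
Total wage tax: £2644.15 + £767.75 = £3411.90

£3411.90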